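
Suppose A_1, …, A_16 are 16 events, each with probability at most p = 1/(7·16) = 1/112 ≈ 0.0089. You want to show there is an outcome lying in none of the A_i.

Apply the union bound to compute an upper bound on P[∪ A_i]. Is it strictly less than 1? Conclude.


Union bound: P[∪_{i=1}^{16} A_i] ≤ Σ_i P[A_i] ≤ 16·p = 16·(1/112) = 1/7.
Numerically: 1/7 ≈ 0.1429.
Is 1/7 < 1? YES.
Since P[∪ A_i] ≤ 1/7 < 1, the complement has P[∩ A_i^c] ≥ 1 − 1/7 = 6/7 > 0, so some outcome avoids every A_i.

16·p = 1/7 ≈ 0.1429; existence CERTIFIED by the union bound.


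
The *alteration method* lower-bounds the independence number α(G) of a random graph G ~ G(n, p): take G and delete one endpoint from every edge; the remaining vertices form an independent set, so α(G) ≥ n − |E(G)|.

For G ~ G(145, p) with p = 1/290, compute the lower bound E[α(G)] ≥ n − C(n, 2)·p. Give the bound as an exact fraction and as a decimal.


E[|E(G)|] = C(145, 2)·p = 10440 · (1/290) = 36.
E[α(G)] ≥ n − E[|E(G)|] = 145 − 36 = 109.
Numerically: ≈ 109.00000.
(This is only a lower bound; the true E[α(G)] may be larger.)

E[α(G)] ≥ 109 ≈ 109.00000.


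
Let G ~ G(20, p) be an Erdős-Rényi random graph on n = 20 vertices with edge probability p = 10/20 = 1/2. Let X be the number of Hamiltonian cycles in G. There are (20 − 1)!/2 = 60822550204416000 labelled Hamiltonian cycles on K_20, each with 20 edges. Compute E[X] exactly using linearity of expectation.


K_20 has (20 − 1)!/2 = 60822550204416000 labelled Hamiltonian cycles.
For each such Hamiltonian cycle H, let X_H = 1 if all 20 edges of H are present in G. Then P[X_H = 1] = p^{20} = (1/2)^{20} = 1/1048576.
By linearity: E[X] = Σ_H E[X_H] = 60822550204416000 · p^{20} = 60822550204416000 · 1/1048576 = 1856156927625/32.
Numerically: E[X] ≈ 5.80049e+10.

E[X] = 60822550204416000 · (1/2)^{20} = 1856156927625/32 ≈ 5.80049e+10.


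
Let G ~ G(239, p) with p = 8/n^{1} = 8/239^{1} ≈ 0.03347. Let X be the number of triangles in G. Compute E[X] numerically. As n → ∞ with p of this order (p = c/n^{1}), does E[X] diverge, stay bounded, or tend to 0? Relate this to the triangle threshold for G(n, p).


Number of potential triangles: C(239, 3) = 2246839.
Each occurs with probability p³ ≈ (0.03347)³ ≈ 3.750388e-05.
By linearity: E[X] = C(239, 3)·p³ ≈ 2246839 · 3.750388e-05 ≈ 84.2652.
Here α = 1, so p = 8/n is exactly at the triangle threshold p ~ 1/n. Asymptotically E[X] → c³/6 = 8³/6 = 256/3 ≈ 85.3333, a bounded constant. In this regime the triangle count is asymptotically Poisson(c³/6).

E[X] ≈ 84.2652; in regime p = Θ(1/n^{1}) E[X] stays bounded (at the triangle threshold p ~ 1/n).


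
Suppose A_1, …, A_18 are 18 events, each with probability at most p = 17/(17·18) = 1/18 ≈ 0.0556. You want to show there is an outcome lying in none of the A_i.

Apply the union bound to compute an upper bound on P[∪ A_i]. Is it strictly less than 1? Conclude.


Union bound: P[∪_{i=1}^{18} A_i] ≤ Σ_i P[A_i] ≤ 18·p = 18·(1/18) = 1.
Numerically: 1 ≈ 1.0000.
Is 1 < 1? NO.
Since the bound 1 is ≥ 1, the union bound is uninformative here; it does NOT by itself certify existence.

18·p = 1 ≈ 1.0000; existence NOT certified by the union bound.


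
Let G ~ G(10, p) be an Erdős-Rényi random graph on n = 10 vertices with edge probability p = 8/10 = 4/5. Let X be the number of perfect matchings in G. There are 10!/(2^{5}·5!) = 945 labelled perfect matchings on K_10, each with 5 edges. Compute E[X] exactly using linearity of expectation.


K_10 has 10!/(2^{5}·5!) = 945 labelled perfect matchings.
For each such perfect matching H, let X_H = 1 if all 5 edges of H are present in G. Then P[X_H = 1] = p^{5} = (4/5)^{5} = 1024/3125.
Summing the indicators: E[X] = Σ_H E[X_H] = 945 · p^{5} = 945 · 1024/3125 = 193536/625.
Numerically: E[X] ≈ 309.66.

E[X] = 945 · (4/5)^{5} = 193536/625 ≈ 309.66.


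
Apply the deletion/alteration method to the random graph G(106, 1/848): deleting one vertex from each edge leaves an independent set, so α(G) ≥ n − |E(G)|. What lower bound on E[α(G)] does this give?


E[|E(G)|] = C(106, 2)·p = 5565 · (1/848) = 105/16.
E[α(G)] ≥ n − E[|E(G)|] = 106 − 105/16 = 1591/16.
Numerically: ≈ 99.43750.
(This is only a lower bound; the true E[α(G)] may be larger.)

E[α(G)] ≥ 1591/16 ≈ 99.43750.


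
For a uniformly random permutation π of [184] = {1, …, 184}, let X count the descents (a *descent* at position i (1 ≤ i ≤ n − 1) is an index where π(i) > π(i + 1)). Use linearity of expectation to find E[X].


Write X = Σ X_I over i = 1, …, 183, with X_I the indicator of one descent.
There are 183 indicators.
For each fixed i, the pair (π(i), π(i+1)) is a uniformly random ordered pair of distinct values from {1, …, 184}; by symmetry P[π(i) > π(i+1)] = 1/2.
By linearity: E[X] = 183 · (1/2) = (184 − 1) · (1/2) = 183/2 ≈ 91.500000.

E[X] = 183/2 = 91.500000.


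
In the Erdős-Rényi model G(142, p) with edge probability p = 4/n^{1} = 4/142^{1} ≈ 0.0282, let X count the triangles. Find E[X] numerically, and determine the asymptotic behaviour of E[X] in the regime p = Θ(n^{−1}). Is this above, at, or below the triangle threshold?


Number of potential triangles: C(142, 3) = 467180.
Each occurs with probability p³ ≈ (0.0282)³ ≈ 2.23519e-05.
By linearity: E[X] = C(142, 3)·p³ ≈ 467180 · 2.23519e-05 ≈ 10.442.
Here α = 1, so p = 4/n is exactly at the triangle threshold p ~ 1/n. Asymptotically E[X] → c³/6 = 4³/6 = 32/3 ≈ 10.667, a bounded constant. In this regime the triangle count is asymptotically Poisson(c³/6).

E[X] ≈ 10.442; in regime p = Θ(1/n^{1}) E[X] stays bounded (at the triangle threshold p ~ 1/n).


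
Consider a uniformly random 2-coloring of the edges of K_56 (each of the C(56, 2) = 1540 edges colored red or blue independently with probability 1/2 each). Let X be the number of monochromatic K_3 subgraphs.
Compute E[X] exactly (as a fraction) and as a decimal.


Let X = Σ_S X_S over the C(56, 3) = 27720 subsets S of size 3, where X_S = 1 if the K_3 on S is monochromatic.
For a fixed S, the K_3 on S has C(3, 2) = 3 edges. P[all 3 edges red] = (1/2)^3, and likewise for blue, so P[monochromatic] = 2·(1/2)^3 = 2^{1 − 3} = 1/4.
By linearity: E[X] = C(56, 3) · 2^{1 − 3} = 27720 · 1/4 = 6930.
Numerically: E[X] ≈ 6930.0000.

E[X] = C(56,3)·2^(1−C(3,2)) = 6930 ≈ 6930.0000.


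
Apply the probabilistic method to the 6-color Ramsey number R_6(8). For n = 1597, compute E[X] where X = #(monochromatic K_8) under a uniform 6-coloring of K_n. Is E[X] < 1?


E[X] = C(1597, 8) · 6^{1 − 28} = 1031080153060953275445 · 6^{−27} = 1031080153060953275445/1023490369077469249536.
As a reduced fraction: E[X] = 38188153817072343535/37907050706572935168 ≈ 1.0074156.
Is E[X] < 1? NO.
Since E[X] ≥ 1, the first-moment bound is inconclusive at n = 1597; it does NOT by itself certify R_6(8) > 1597.

E[X] = 38188153817072343535/37907050706572935168 ≈ 1.0074156; E[X] ≥ 1; first-moment method inconclusive here.


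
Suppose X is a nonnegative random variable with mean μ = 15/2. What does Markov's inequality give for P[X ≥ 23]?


μ = E[X] = 15/2, a = 23.
Markov: P[X ≥ 23] ≤ μ/a = (15/2)/23 = 15/46.
Numerically: ≈ 0.326087.
(Since a = 23 > μ = 7.500000, the bound 15/46 is < 1 and informative.)

P[X ≥ 23] ≤ 15/46 ≈ 0.326087.


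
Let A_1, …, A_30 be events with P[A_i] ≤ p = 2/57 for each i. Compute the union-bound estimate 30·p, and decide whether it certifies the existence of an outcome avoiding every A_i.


Union bound: P[∪_{i=1}^{30} A_i] ≤ Σ_i P[A_i] ≤ 30·p = 30·(2/57) = 20/19.
Numerically: 20/19 ≈ 1.052632.
Is 20/19 < 1? NO.
Since the bound 20/19 is ≥ 1, the union bound is uninformative here; it does NOT by itself certify existence.

30·p = 20/19 ≈ 1.052632; existence NOT certified by the union bound.


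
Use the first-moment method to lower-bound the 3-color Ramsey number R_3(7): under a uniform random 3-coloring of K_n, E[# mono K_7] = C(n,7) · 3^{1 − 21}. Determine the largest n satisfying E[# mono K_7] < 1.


We need C(n, 7) · 3^{1 − 21} < 1, i.e. C(n, 7) < 3^{21 − 1} = 3486784401.
Check values of n near the boundary:
  n = 75: C(75, 7) = 1984829850; 1984829850 < 3486784401? YES
  n = 76: C(76, 7) = 2186189400; 2186189400 < 3486784401? YES
  n = 77: C(77, 7) = 2404808340; 2404808340 < 3486784401? YES
  n = 78: C(78, 7) = 2641902120; 2641902120 < 3486784401? YES
  n = 79: C(79, 7) = 2898753715; 2898753715 < 3486784401? YES
  n = 80: C(80, 7) = 3176716400; 3176716400 < 3486784401? YES
  n = 81: C(81, 7) = 3477216600; 3477216600 < 3486784401? YES
  n = 82: C(82, 7) = 3801756816; 3801756816 < 3486784401? NO
The largest n with C(n, 7) < 3486784401 is n = 81 (where E[X] = 42928600/43046721 ≈ 0.997256). Hence R_3(7) > 81, i.e. R_3(7) ≥ 82.

Largest n = 81; hence R_3(7) > 81.


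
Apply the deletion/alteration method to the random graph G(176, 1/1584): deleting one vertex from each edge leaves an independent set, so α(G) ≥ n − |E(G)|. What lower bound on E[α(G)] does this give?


E[|E(G)|] = C(176, 2)·p = 15400 · (1/1584) = 175/18.
E[α(G)] ≥ n − E[|E(G)|] = 176 − 175/18 = 2993/18.
Numerically: ≈ 166.27778.
(This is only a lower bound; the true E[α(G)] may be larger.)

E[α(G)] ≥ 2993/18 ≈ 166.27778.


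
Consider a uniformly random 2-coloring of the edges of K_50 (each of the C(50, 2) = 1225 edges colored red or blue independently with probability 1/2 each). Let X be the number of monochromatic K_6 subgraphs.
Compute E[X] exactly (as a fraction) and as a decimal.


Let X = Σ_S X_S over the C(50, 6) = 15890700 subsets S of size 6, where X_S = 1 if the K_6 on S is monochromatic.
For a fixed S, the K_6 on S has C(6, 2) = 15 edges. P[all 15 edges red] = (1/2)^15, and likewise for blue, so P[monochromatic] = 2·(1/2)^15 = 2^{1 − 15} = 1/16384.
Summing: E[X] = C(50, 6) · 2^{1 − 15} = 15890700 · 1/16384 = 3972675/4096.
Numerically: E[X] ≈ 969.891357.

E[X] = C(50,6)·2^(1−C(6,2)) = 3972675/4096 ≈ 969.891357.


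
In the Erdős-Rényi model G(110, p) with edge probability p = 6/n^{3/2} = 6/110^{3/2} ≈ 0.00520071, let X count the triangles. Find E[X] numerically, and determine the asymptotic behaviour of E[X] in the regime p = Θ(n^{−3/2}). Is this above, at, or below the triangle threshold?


Number of potential triangles: C(110, 3) = 215820.
Each occurs with probability p³ ≈ (0.00520071)³ ≈ 1.40665200e-07.
By linearity: E[X] = C(110, 3)·p³ ≈ 215820 · 1.40665200e-07 ≈ 0.030358.
Since α = 3/2 > 1, p = c/n^{3/2} = o(1/n) is below the triangle threshold p ~ 1/n. Asymptotically E[X] ~ (c³/6)·n^{3(1−α)} = (6³/6)·n^{-1.5} → 0, so by Markov's inequality G has no triangles w.h.p.

E[X] ≈ 0.030358; in regime p = Θ(1/n^{3/2}) E[X] tends to 0 (below the triangle threshold p ~ 1/n).


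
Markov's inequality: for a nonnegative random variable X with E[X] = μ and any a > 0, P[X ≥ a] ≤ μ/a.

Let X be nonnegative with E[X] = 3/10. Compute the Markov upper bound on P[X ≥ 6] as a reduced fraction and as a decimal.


μ = E[X] = 3/10, a = 6.
Markov: P[X ≥ 6] ≤ μ/a = (3/10)/6 = 1/20.
Numerically: ≈ 0.050.
(Since a = 6 > μ = 0.300, the bound 1/20 is < 1 and informative.)

P[X ≥ 6] ≤ 1/20 ≈ 0.050.


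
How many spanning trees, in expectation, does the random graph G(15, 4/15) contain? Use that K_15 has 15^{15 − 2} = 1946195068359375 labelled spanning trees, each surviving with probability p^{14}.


K_15 has 15^{15 − 2} = 1946195068359375 labelled spanning trees.
For each such spanning tree H, let X_H = 1 if all 14 edges of H are present in G. Then P[X_H = 1] = p^{14} = (4/15)^{14} = 268435456/29192926025390625.
By linearity: E[X] = Σ_H E[X_H] = 1946195068359375 · p^{14} = 1946195068359375 · 268435456/29192926025390625 = 268435456/15.
Numerically: E[X] ≈ 1.7896e+07.

E[X] = 1946195068359375 · (4/15)^{14} = 268435456/15 ≈ 1.7896e+07.


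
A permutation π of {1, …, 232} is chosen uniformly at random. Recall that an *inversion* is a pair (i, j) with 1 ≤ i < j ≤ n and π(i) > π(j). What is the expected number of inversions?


Write X = Σ X_I over the C(232, 2) = 26796 pairs i < j, with X_I the indicator of one inversion.
There are 26796 indicators.
For each fixed pair i < j, the values π(i) and π(j) are two distinct elements of {1, …, 232} in uniformly random order; by symmetry P[π(i) > π(j)] = 1/2.
By linearity: E[X] = 26796 · (1/2) = C(232, 2) · (1/2) = 26796/2 = 13398 ≈ 13398.0000.

E[X] = 13398 = 13398.0000.


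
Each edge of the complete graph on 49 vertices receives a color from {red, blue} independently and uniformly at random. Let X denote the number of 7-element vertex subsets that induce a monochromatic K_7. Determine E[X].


Let X = Σ_S X_S over the C(49, 7) = 85900584 subsets S of size 7, where X_S = 1 if the K_7 on S is monochromatic.
For a fixed S, the K_7 on S has C(7, 2) = 21 edges. P[all 21 edges red] = (1/2)^21, and likewise for blue, so P[monochromatic] = 2·(1/2)^21 = 2^{1 − 21} = 1/1048576.
Summing: E[X] = C(49, 7) · 2^{1 − 21} = 85900584 · 1/1048576 = 10737573/131072.
Numerically: E[X] ≈ 81.921181.

E[X] = C(49,7)·2^(1−C(7,2)) = 10737573/131072 ≈ 81.921181.


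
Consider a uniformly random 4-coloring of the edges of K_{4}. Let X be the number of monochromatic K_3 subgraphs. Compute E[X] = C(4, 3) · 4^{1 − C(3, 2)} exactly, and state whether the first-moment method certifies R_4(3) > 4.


E[X] = C(4, 3) · 4^{1 − 3} = 4 · 4^{−2} = 4/16.
As a reduced fraction: E[X] = 1/4 ≈ 0.250000.
Is E[X] < 1? YES.
Since E[X] < 1, there exists a 4-coloring of K_{4} with no monochromatic K_3; hence R_4(3) > 4.

E[X] = 1/4 ≈ 0.250000; E[X] < 1, so R_4(3) > 4.


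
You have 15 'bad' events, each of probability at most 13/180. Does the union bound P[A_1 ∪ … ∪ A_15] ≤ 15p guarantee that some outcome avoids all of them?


Union bound: P[∪_{i=1}^{15} A_i] ≤ Σ_i P[A_i] ≤ 15·p = 15·(13/180) = 13/12.
Numerically: 13/12 ≈ 1.08333.
Is 13/12 < 1? NO.
Since the bound 13/12 is ≥ 1, the union bound is uninformative here; it does NOT by itself certify existence.

15·p = 13/12 ≈ 1.08333; existence NOT certified by the union bound.


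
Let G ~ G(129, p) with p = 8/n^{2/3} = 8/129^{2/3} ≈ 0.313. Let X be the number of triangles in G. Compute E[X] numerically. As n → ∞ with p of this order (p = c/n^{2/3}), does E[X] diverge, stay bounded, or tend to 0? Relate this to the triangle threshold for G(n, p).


Number of potential triangles: C(129, 3) = 349504.
Each occurs with probability p³ ≈ (0.313)³ ≈ 3.07674e-02.
By linearity: E[X] = C(129, 3)·p³ ≈ 349504 · 3.07674e-02 ≈ 10753.323.
Since α = 2/3 < 1, p = c/n^{2/3} ≫ 1/n is above the triangle threshold p ~ 1/n. Asymptotically E[X] ~ (c³/6)·n^{3(1−α)} = (8³/6)·n^{1} → ∞; triangles are abundant w.h.p.

E[X] ≈ 10753.323; in regime p = Θ(1/n^{2/3}) E[X] diverges (above the triangle threshold p ~ 1/n).


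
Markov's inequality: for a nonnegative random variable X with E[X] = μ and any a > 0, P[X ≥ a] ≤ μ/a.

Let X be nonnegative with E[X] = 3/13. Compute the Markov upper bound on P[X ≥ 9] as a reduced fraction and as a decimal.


μ = E[X] = 3/13, a = 9.
Markov: P[X ≥ 9] ≤ μ/a = (3/13)/9 = 1/39.
Numerically: ≈ 0.02564.
(Since a = 9 > μ = 0.23077, the bound 1/39 is < 1 and informative.)

P[X ≥ 9] ≤ 1/39 ≈ 0.02564.


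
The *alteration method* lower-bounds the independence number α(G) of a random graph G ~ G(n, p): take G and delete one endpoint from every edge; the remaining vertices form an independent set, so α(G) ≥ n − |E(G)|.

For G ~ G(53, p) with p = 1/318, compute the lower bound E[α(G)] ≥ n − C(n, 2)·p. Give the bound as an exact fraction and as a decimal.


E[|E(G)|] = C(53, 2)·p = 1378 · (1/318) = 13/3.
E[α(G)] ≥ n − E[|E(G)|] = 53 − 13/3 = 146/3.
Numerically: ≈ 48.666667.
(This is only a lower bound; the true E[α(G)] may be larger.)

E[α(G)] ≥ 146/3 ≈ 48.666667.


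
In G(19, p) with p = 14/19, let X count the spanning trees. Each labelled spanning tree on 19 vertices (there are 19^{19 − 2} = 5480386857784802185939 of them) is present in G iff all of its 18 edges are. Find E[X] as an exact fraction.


K_19 has 19^{19 − 2} = 5480386857784802185939 labelled spanning trees.
For each such spanning tree H, let X_H = 1 if all 18 edges of H are present in G. Then P[X_H = 1] = p^{18} = (14/19)^{18} = 426878854210636742656/104127350297911241532841.
Summing the indicators: E[X] = Σ_H E[X_H] = 5480386857784802185939 · p^{18} = 5480386857784802185939 · 426878854210636742656/104127350297911241532841 = 426878854210636742656/19.
Numerically: E[X] ≈ 2.24673e+19.

E[X] = 5480386857784802185939 · (14/19)^{18} = 426878854210636742656/19 ≈ 2.24673e+19.


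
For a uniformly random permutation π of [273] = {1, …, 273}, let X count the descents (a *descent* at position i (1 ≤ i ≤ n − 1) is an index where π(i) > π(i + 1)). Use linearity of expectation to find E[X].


Write X = Σ X_I over i = 1, …, 272, with X_I the indicator of one descent.
There are 272 indicators.
For each fixed i, the pair (π(i), π(i+1)) is a uniformly random ordered pair of distinct values from {1, …, 273}; by symmetry P[π(i) > π(i+1)] = 1/2.
By linearity: E[X] = 272 · (1/2) = (273 − 1) · (1/2) = 136 ≈ 136.000000.

E[X] = 136 = 136.000000.


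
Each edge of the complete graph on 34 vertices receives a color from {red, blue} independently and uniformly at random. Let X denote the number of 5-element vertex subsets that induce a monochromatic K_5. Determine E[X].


Let X = Σ_S X_S over the C(34, 5) = 278256 subsets S of size 5, where X_S = 1 if the K_5 on S is monochromatic.
For a fixed S, the K_5 on S has C(5, 2) = 10 edges. P[all 10 edges red] = (1/2)^10, and likewise for blue, so P[monochromatic] = 2·(1/2)^10 = 2^{1 − 10} = 1/512.
By linearity: E[X] = C(34, 5) · 2^{1 − 10} = 278256 · 1/512 = 17391/32.
Numerically: E[X] ≈ 543.4688.

E[X] = C(34,5)·2^(1−C(5,2)) = 17391/32 ≈ 543.4688.


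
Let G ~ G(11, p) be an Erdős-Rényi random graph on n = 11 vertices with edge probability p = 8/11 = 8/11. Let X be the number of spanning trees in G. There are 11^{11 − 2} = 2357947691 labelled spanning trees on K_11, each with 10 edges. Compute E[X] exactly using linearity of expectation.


K_11 has 11^{11 − 2} = 2357947691 labelled spanning trees.
For each such spanning tree H, let X_H = 1 if all 10 edges of H are present in G. Then P[X_H = 1] = p^{10} = (8/11)^{10} = 1073741824/25937424601.
Summing the indicators: E[X] = Σ_H E[X_H] = 2357947691 · p^{10} = 2357947691 · 1073741824/25937424601 = 1073741824/11.
Numerically: E[X] ≈ 9.761e+07.

E[X] = 2357947691 · (8/11)^{10} = 1073741824/11 ≈ 9.761e+07.


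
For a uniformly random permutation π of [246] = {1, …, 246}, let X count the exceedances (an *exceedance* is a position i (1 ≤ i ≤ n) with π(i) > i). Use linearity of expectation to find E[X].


Write X = Σ_{i=1}^{246} X_i, where X_i = 1_{π(i) > i}.
For each fixed i, π(i) is uniform over {1, …, 246} (marginal of a uniform permutation), so P[π(i) > i] = (n − i)/n. Summing: Σ_{i=1}^{246} (n − i)/n = (0 + 1 + … + 245)/246 = 246(246 − 1)/(2·246) = (246 − 1)/2.
Hence E[X] = Σ_{i=1}^{246} (246 − i)/246 = 245/2 ≈ 122.50000.

E[X] = 245/2 = 122.50000.


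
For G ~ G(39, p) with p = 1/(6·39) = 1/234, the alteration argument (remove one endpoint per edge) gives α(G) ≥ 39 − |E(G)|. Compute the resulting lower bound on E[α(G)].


E[|E(G)|] = C(39, 2)·p = 741 · (1/234) = 19/6.
E[α(G)] ≥ n − E[|E(G)|] = 39 − 19/6 = 215/6.
Numerically: ≈ 35.833.
(This is only a lower bound; the true E[α(G)] may be larger.)

E[α(G)] ≥ 215/6 ≈ 35.833.


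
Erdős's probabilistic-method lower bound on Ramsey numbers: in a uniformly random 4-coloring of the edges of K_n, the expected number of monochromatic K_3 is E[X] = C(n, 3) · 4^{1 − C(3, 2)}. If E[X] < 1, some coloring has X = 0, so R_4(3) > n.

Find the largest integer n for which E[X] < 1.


We need C(n, 3) · 4^{1 − 3} < 1, i.e. C(n, 3) < 4^{3 − 1} = 16.
Check values of n near the boundary:
  n = 3: C(3, 3) = 1; 1 < 16? YES
  n = 4: C(4, 3) = 4; 4 < 16? YES
  n = 5: C(5, 3) = 10; 10 < 16? YES
  n = 6: C(6, 3) = 20; 20 < 16? NO
  n = 7: C(7, 3) = 35; 35 < 16? NO
The largest n with C(n, 3) < 16 is n = 5 (where E[X] = 5/8 ≈ 0.625000). Hence R_4(3) > 5, i.e. R_4(3) ≥ 6.

Largest n = 5; hence R_4(3) > 5.


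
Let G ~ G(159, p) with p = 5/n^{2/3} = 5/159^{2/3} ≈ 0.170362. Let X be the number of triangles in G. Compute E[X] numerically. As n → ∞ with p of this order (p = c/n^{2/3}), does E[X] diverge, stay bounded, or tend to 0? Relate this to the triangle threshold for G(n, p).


Number of potential triangles: C(159, 3) = 657359.
Each occurs with probability p³ ≈ (0.170362)³ ≈ 4.94442467e-03.
By linearity: E[X] = C(159, 3)·p³ ≈ 657359 · 4.94442467e-03 ≈ 3250.262055.
Since α = 2/3 < 1, p = c/n^{2/3} ≫ 1/n is above the triangle threshold p ~ 1/n. Asymptotically E[X] ~ (c³/6)·n^{3(1−α)} = (5³/6)·n^{1} → ∞; triangles are abundant w.h.p.

E[X] ≈ 3250.262055; in regime p = Θ(1/n^{2/3}) E[X] diverges (above the triangle threshold p ~ 1/n).


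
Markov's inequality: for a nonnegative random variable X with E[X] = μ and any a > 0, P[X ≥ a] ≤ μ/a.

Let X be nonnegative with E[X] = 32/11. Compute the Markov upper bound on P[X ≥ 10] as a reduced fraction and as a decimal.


μ = E[X] = 32/11, a = 10.
Markov: P[X ≥ 10] ≤ μ/a = (32/11)/10 = 16/55.
Numerically: ≈ 0.29091.
(Since a = 10 > μ = 2.90909, the bound 16/55 is < 1 and informative.)

P[X ≥ 10] ≤ 16/55 ≈ 0.29091.


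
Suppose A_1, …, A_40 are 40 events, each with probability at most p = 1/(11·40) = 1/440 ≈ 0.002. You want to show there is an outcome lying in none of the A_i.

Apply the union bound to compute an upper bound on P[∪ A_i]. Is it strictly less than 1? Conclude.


Union bound: P[∪_{i=1}^{40} A_i] ≤ Σ_i P[A_i] ≤ 40·p = 40·(1/440) = 1/11.
Numerically: 1/11 ≈ 0.091.
Is 1/11 < 1? YES.
Since P[∪ A_i] ≤ 1/11 < 1, the complement has P[∩ A_i^c] ≥ 1 − 1/11 = 10/11 > 0, so some outcome avoids every A_i.

40·p = 1/11 ≈ 0.091; existence CERTIFIED by the union bound.


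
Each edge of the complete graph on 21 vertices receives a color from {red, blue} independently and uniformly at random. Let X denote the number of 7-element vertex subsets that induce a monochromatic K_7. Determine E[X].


Let X = Σ_S X_S over the C(21, 7) = 116280 subsets S of size 7, where X_S = 1 if the K_7 on S is monochromatic.
For a fixed S, the K_7 on S has C(7, 2) = 21 edges. P[all 21 edges red] = (1/2)^21, and likewise for blue, so P[monochromatic] = 2·(1/2)^21 = 2^{1 − 21} = 1/1048576.
Summing: E[X] = C(21, 7) · 2^{1 − 21} = 116280 · 1/1048576 = 14535/131072.
Numerically: E[X] ≈ 0.110893.

E[X] = C(21,7)·2^(1−C(7,2)) = 14535/131072 ≈ 0.110893.


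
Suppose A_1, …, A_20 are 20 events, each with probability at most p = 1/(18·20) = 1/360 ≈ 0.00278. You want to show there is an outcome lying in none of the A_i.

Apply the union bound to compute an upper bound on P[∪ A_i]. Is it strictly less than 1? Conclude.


Union bound: P[∪_{i=1}^{20} A_i] ≤ Σ_i P[A_i] ≤ 20·p = 20·(1/360) = 1/18.
Numerically: 1/18 ≈ 0.05556.
Is 1/18 < 1? YES.
Since P[∪ A_i] ≤ 1/18 < 1, the complement has P[∩ A_i^c] ≥ 1 − 1/18 = 17/18 > 0, so some outcome avoids every A_i.

20·p = 1/18 ≈ 0.05556; existence CERTIFIED by the union bound.


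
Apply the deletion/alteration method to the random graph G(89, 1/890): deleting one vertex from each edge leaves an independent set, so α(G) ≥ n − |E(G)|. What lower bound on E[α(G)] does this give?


E[|E(G)|] = C(89, 2)·p = 3916 · (1/890) = 22/5.
E[α(G)] ≥ n − E[|E(G)|] = 89 − 22/5 = 423/5.
Numerically: ≈ 84.600.
(This is only a lower bound; the true E[α(G)] may be larger.)

E[α(G)] ≥ 423/5 ≈ 84.600.


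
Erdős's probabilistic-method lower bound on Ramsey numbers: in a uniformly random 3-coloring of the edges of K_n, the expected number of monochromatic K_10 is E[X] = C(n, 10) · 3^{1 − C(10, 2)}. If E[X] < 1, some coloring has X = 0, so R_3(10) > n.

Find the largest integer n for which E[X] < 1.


We need C(n, 10) · 3^{1 − 45} < 1, i.e. C(n, 10) < 3^{45 − 1} = 984770902183611232881.
Check values of n near the boundary:
  n = 571: C(571, 10) = 937951290893172842001; 937951290893172842001 < 984770902183611232881? YES
  n = 572: C(572, 10) = 954640815642161682606; 954640815642161682606 < 984770902183611232881? YES
  n = 573: C(573, 10) = 971597135635805762226; 971597135635805762226 < 984770902183611232881? YES
  n = 574: C(574, 10) = 988824035203816502691; 988824035203816502691 < 984770902183611232881? NO
  n = 575: C(575, 10) = 1006325345561406175305; 1006325345561406175305 < 984770902183611232881? NO
The largest n with C(n, 10) < 984770902183611232881 is n = 573 (where E[X] = 35985079097622435638/36472996377170786403 ≈ 0.987). Hence R_3(10) > 573, i.e. R_3(10) ≥ 574.

Largest n = 573; hence R_3(10) > 573.


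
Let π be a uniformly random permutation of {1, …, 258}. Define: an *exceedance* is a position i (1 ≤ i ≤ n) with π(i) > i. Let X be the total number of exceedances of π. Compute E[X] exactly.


Write X = Σ_{i=1}^{258} X_i, where X_i = 1_{π(i) > i}.
For each fixed i, π(i) is uniform over {1, …, 258} (marginal of a uniform permutation), so P[π(i) > i] = (n − i)/n. Summing: Σ_{i=1}^{258} (n − i)/n = (0 + 1 + … + 257)/258 = 258(258 − 1)/(2·258) = (258 − 1)/2.
Hence E[X] = Σ_{i=1}^{258} (258 − i)/258 = 257/2 ≈ 128.50000.

E[X] = 257/2 = 128.50000.


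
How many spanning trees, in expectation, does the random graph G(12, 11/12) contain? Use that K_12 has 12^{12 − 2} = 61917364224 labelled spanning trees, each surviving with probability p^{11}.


K_12 has 12^{12 − 2} = 61917364224 labelled spanning trees.
For each such spanning tree H, let X_H = 1 if all 11 edges of H are present in G. Then P[X_H = 1] = p^{11} = (11/12)^{11} = 285311670611/743008370688.
By linearity of expectation: E[X] = Σ_H E[X_H] = 61917364224 · p^{11} = 61917364224 · 285311670611/743008370688 = 285311670611/12.
Numerically: E[X] ≈ 2.38e+10.

E[X] = 61917364224 · (11/12)^{11} = 285311670611/12 ≈ 2.38e+10.


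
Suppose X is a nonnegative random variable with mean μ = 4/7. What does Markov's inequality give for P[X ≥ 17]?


μ = E[X] = 4/7, a = 17.
Markov: P[X ≥ 17] ≤ μ/a = (4/7)/17 = 4/119.
Numerically: ≈ 0.033613.
(Since a = 17 > μ = 0.571429, the bound 4/119 is < 1 and informative.)

P[X ≥ 17] ≤ 4/119 ≈ 0.033613.


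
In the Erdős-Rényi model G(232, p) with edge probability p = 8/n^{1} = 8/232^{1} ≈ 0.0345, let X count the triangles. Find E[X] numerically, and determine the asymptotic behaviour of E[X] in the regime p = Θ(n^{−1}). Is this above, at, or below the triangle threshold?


Number of potential triangles: C(232, 3) = 2054360.
Each occurs with probability p³ ≈ (0.0345)³ ≈ 4.10021e-05.
By linearity: E[X] = C(232, 3)·p³ ≈ 2054360 · 4.10021e-05 ≈ 84.233.
Here α = 1, so p = 8/n is exactly at the triangle threshold p ~ 1/n. Asymptotically E[X] → c³/6 = 8³/6 = 256/3 ≈ 85.333, a bounded constant. In this regime the triangle count is asymptotically Poisson(c³/6).

E[X] ≈ 84.233; in regime p = Θ(1/n^{1}) E[X] stays bounded (at the triangle threshold p ~ 1/n).


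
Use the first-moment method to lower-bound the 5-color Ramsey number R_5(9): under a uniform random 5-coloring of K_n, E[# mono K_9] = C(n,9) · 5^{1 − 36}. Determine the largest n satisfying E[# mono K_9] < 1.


We need C(n, 9) · 5^{1 − 36} < 1, i.e. C(n, 9) < 5^{36 − 1} = 2910383045673370361328125.
Check values of n near the boundary:
  n = 2170: C(2170, 9) = 2891746779868845075610510; 2891746779868845075610510 < 2910383045673370361328125? YES
  n = 2171: C(2171, 9) = 2903784578674959601827205; 2903784578674959601827205 < 2910383045673370361328125? YES
  n = 2172: C(2172, 9) = 2915866900084148060642020; 2915866900084148060642020 < 2910383045673370361328125? NO
The largest n with C(n, 9) < 2910383045673370361328125 is n = 2171 (where E[X] = 580756915734991920365441/582076609134674072265625 ≈ 0.998). Hence R_5(9) > 2171, i.e. R_5(9) ≥ 2172.

Largest n = 2171; hence R_5(9) > 2171.


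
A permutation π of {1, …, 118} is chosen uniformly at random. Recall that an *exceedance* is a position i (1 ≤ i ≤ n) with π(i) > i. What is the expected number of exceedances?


Write X = Σ_{i=1}^{118} X_i, where X_i = 1_{π(i) > i}.
For each fixed i, π(i) is uniform over {1, …, 118} (marginal of a uniform permutation), so P[π(i) > i] = (n − i)/n. Summing: Σ_{i=1}^{118} (n − i)/n = (0 + 1 + … + 117)/118 = 118(118 − 1)/(2·118) = (118 − 1)/2.
Hence E[X] = Σ_{i=1}^{118} (118 − i)/118 = 117/2 ≈ 58.500.

E[X] = 117/2 = 58.500.


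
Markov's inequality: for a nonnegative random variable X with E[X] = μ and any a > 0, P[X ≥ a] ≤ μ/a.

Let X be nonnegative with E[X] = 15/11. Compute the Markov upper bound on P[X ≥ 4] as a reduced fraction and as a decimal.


μ = E[X] = 15/11, a = 4.
Markov: P[X ≥ 4] ≤ μ/a = (15/11)/4 = 15/44.
Numerically: ≈ 0.3409.
(Since a = 4 > μ = 1.3636, the bound 15/44 is < 1 and informative.)

P[X ≥ 4] ≤ 15/44 ≈ 0.3409.


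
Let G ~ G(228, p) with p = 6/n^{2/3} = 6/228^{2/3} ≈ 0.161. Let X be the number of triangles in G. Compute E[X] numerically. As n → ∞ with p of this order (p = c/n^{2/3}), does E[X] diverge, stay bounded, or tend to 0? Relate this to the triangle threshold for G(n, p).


Number of potential triangles: C(228, 3) = 1949476.
Each occurs with probability p³ ≈ (0.161)³ ≈ 4.15512e-03.
By linearity: E[X] = C(228, 3)·p³ ≈ 1949476 · 4.15512e-03 ≈ 8100.316.
Since α = 2/3 < 1, p = c/n^{2/3} ≫ 1/n is above the triangle threshold p ~ 1/n. Asymptotically E[X] ~ (c³/6)·n^{3(1−α)} = (6³/6)·n^{1} → ∞; triangles are abundant w.h.p.

E[X] ≈ 8100.316; in regime p = Θ(1/n^{2/3}) E[X] diverges (above the triangle threshold p ~ 1/n).


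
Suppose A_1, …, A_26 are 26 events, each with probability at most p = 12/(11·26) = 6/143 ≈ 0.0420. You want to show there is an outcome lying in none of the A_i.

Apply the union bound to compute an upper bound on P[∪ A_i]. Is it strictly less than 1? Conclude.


Union bound: P[∪_{i=1}^{26} A_i] ≤ Σ_i P[A_i] ≤ 26·p = 26·(6/143) = 12/11.
Numerically: 12/11 ≈ 1.0909.
Is 12/11 < 1? NO.
Since the bound 12/11 is ≥ 1, the union bound is uninformative here; it does NOT by itself certify existence.

26·p = 12/11 ≈ 1.0909; existence NOT certified by the union bound.


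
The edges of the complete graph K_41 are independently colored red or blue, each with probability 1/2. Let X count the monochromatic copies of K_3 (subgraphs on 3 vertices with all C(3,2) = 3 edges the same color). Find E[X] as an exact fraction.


Let X = Σ_S X_S over the C(41, 3) = 10660 subsets S of size 3, where X_S = 1 if the K_3 on S is monochromatic.
For a fixed S, the K_3 on S has C(3, 2) = 3 edges. P[all 3 edges red] = (1/2)^3, and likewise for blue, so P[monochromatic] = 2·(1/2)^3 = 2^{1 − 3} = 1/4.
By linearity of expectation: E[X] = C(41, 3) · 2^{1 − 3} = 10660 · 1/4 = 2665.
Numerically: E[X] ≈ 2665.0000.

E[X] = C(41,3)·2^(1−C(3,2)) = 2665 ≈ 2665.0000.


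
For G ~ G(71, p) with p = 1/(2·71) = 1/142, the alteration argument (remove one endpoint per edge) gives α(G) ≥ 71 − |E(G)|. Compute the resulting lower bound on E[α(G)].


E[|E(G)|] = C(71, 2)·p = 2485 · (1/142) = 35/2.
E[α(G)] ≥ n − E[|E(G)|] = 71 − 35/2 = 107/2.
Numerically: ≈ 53.5000.
(This is only a lower bound; the true E[α(G)] may be larger.)

E[α(G)] ≥ 107/2 ≈ 53.5000.


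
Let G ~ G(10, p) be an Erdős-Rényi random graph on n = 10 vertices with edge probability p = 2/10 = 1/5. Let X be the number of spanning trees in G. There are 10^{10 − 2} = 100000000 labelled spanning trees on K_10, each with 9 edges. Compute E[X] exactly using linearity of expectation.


K_10 has 10^{10 − 2} = 100000000 labelled spanning trees.
For each such spanning tree H, let X_H = 1 if all 9 edges of H are present in G. Then P[X_H = 1] = p^{9} = (1/5)^{9} = 1/1953125.
Summing the indicators: E[X] = Σ_H E[X_H] = 100000000 · p^{9} = 100000000 · 1/1953125 = 256/5.
Numerically: E[X] ≈ 51.2.

E[X] = 100000000 · (1/5)^{9} = 256/5 ≈ 51.2.


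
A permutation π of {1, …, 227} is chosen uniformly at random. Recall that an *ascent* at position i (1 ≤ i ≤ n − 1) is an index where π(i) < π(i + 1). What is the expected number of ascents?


Write X = Σ X_I over i = 1, …, 226, with X_I the indicator of one ascent.
There are 226 indicators.
For each fixed i, the pair (π(i), π(i+1)) is a uniformly random ordered pair of distinct values from {1, …, 227}; by symmetry P[π(i) < π(i+1)] = 1/2.
By linearity: E[X] = 226 · (1/2) = (227 − 1) · (1/2) = 113 ≈ 113.000.

E[X] = 113 = 113.000.


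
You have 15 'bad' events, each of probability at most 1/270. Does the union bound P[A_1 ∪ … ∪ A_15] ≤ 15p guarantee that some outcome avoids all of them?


Union bound: P[∪_{i=1}^{15} A_i] ≤ Σ_i P[A_i] ≤ 15·p = 15·(1/270) = 1/18.
Numerically: 1/18 ≈ 0.0556.
Is 1/18 < 1? YES.
Since P[∪ A_i] ≤ 1/18 < 1, the complement has P[∩ A_i^c] ≥ 1 − 1/18 = 17/18 > 0, so some outcome avoids every A_i.

15·p = 1/18 ≈ 0.0556; existence CERTIFIED by the union bound.


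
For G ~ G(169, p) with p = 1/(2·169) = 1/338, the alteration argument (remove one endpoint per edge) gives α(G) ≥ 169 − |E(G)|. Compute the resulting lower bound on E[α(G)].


E[|E(G)|] = C(169, 2)·p = 14196 · (1/338) = 42.
E[α(G)] ≥ n − E[|E(G)|] = 169 − 42 = 127.
Numerically: ≈ 127.000000.
(This is only a lower bound; the true E[α(G)] may be larger.)

E[α(G)] ≥ 127 ≈ 127.000000.


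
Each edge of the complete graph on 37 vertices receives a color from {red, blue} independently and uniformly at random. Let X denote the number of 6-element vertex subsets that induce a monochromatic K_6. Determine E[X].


Let X = Σ_S X_S over the C(37, 6) = 2324784 subsets S of size 6, where X_S = 1 if the K_6 on S is monochromatic.
For a fixed S, the K_6 on S has C(6, 2) = 15 edges. P[all 15 edges red] = (1/2)^15, and likewise for blue, so P[monochromatic] = 2·(1/2)^15 = 2^{1 − 15} = 1/16384.
By linearity: E[X] = C(37, 6) · 2^{1 − 15} = 2324784 · 1/16384 = 145299/1024.
Numerically: E[X] ≈ 141.8936.

E[X] = C(37,6)·2^(1−C(6,2)) = 145299/1024 ≈ 141.8936.


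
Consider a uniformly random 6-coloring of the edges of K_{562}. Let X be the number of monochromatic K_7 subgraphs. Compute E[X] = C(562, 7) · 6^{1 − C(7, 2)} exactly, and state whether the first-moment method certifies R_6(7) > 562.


E[X] = C(562, 7) · 6^{1 − 21} = 3384017972944752 · 6^{−20} = 3384017972944752/3656158440062976.
As a reduced fraction: E[X] = 70500374436349/76169967501312 ≈ 0.926.
Is E[X] < 1? YES.
Since E[X] < 1, there exists a 6-coloring of K_{562} with no monochromatic K_7; hence R_6(7) > 562.

E[X] = 70500374436349/76169967501312 ≈ 0.926; E[X] < 1, so R_6(7) > 562.


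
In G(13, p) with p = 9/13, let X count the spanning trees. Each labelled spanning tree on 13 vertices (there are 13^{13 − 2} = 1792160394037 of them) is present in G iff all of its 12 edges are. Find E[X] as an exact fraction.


K_13 has 13^{13 − 2} = 1792160394037 labelled spanning trees.
For each such spanning tree H, let X_H = 1 if all 12 edges of H are present in G. Then P[X_H = 1] = p^{12} = (9/13)^{12} = 282429536481/23298085122481.
By linearity of expectation: E[X] = Σ_H E[X_H] = 1792160394037 · p^{12} = 1792160394037 · 282429536481/23298085122481 = 282429536481/13.
Numerically: E[X] ≈ 2.1725e+10.

E[X] = 1792160394037 · (9/13)^{12} = 282429536481/13 ≈ 2.1725e+10.


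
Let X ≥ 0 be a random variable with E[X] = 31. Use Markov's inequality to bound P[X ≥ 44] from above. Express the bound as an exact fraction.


μ = E[X] = 31, a = 44.
Markov: P[X ≥ 44] ≤ μ/a = (31)/44 = 31/44.
Numerically: ≈ 0.70455.
(Since a = 44 > μ = 31.00000, the bound 31/44 is < 1 and informative.)

P[X ≥ 44] ≤ 31/44 ≈ 0.70455.


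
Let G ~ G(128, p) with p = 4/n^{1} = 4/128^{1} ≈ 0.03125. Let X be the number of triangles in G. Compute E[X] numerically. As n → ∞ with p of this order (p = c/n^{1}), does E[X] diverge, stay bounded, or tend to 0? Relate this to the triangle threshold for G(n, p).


Number of potential triangles: C(128, 3) = 341376.
Each occurs with probability p³ ≈ (0.03125)³ ≈ 3.051758e-05.
By linearity: E[X] = C(128, 3)·p³ ≈ 341376 · 3.051758e-05 ≈ 10.4180.
Here α = 1, so p = 4/n is exactly at the triangle threshold p ~ 1/n. Asymptotically E[X] → c³/6 = 4³/6 = 32/3 ≈ 10.6667, a bounded constant. In this regime the triangle count is asymptotically Poisson(c³/6).

E[X] ≈ 10.4180; in regime p = Θ(1/n^{1}) E[X] stays bounded (at the triangle threshold p ~ 1/n).


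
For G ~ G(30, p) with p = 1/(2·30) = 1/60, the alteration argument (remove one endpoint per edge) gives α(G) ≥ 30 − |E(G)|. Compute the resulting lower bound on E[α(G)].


E[|E(G)|] = C(30, 2)·p = 435 · (1/60) = 29/4.
E[α(G)] ≥ n − E[|E(G)|] = 30 − 29/4 = 91/4.
Numerically: ≈ 22.75000.
(This is only a lower bound; the true E[α(G)] may be larger.)

E[α(G)] ≥ 91/4 ≈ 22.75000.


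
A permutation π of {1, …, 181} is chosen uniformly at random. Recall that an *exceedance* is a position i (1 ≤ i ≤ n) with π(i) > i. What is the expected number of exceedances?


Write X = Σ_{i=1}^{181} X_i, where X_i = 1_{π(i) > i}.
For each fixed i, π(i) is uniform over {1, …, 181} (marginal of a uniform permutation), so P[π(i) > i] = (n − i)/n. Summing: Σ_{i=1}^{181} (n − i)/n = (0 + 1 + … + 180)/181 = 181(181 − 1)/(2·181) = (181 − 1)/2.
Hence E[X] = Σ_{i=1}^{181} (181 − i)/181 = 90 ≈ 90.000.

E[X] = 90 = 90.000.


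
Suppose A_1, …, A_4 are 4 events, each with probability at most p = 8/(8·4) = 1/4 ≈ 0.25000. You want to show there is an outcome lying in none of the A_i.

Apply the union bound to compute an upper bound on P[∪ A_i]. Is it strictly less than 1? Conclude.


Union bound: P[∪_{i=1}^{4} A_i] ≤ Σ_i P[A_i] ≤ 4·p = 4·(1/4) = 1.
Numerically: 1 ≈ 1.00000.
Is 1 < 1? NO.
Since the bound 1 is ≥ 1, the union bound is uninformative here; it does NOT by itself certify existence.

4·p = 1 ≈ 1.00000; existence NOT certified by the union bound.


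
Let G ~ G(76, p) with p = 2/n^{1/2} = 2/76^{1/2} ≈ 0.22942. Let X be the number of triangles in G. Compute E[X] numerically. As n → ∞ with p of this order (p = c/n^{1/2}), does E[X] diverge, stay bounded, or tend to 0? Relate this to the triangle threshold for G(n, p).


Number of potential triangles: C(76, 3) = 70300.
Each occurs with probability p³ ≈ (0.22942)³ ≈ 1.2074512e-02.
By linearity: E[X] = C(76, 3)·p³ ≈ 70300 · 1.2074512e-02 ≈ 848.83822.
Since α = 1/2 < 1, p = c/n^{1/2} ≫ 1/n is above the triangle threshold p ~ 1/n. Asymptotically E[X] ~ (c³/6)·n^{3(1−α)} = (2³/6)·n^{1.5} → ∞; triangles are abundant w.h.p.

E[X] ≈ 848.83822; in regime p = Θ(1/n^{1/2}) E[X] diverges (above the triangle threshold p ~ 1/n).


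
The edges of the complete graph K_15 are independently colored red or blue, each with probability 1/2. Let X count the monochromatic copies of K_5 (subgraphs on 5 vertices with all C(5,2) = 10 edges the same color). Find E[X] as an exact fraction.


Let X = Σ_S X_S over the C(15, 5) = 3003 subsets S of size 5, where X_S = 1 if the K_5 on S is monochromatic.
For a fixed S, the K_5 on S has C(5, 2) = 10 edges. P[all 10 edges red] = (1/2)^10, and likewise for blue, so P[monochromatic] = 2·(1/2)^10 = 2^{1 − 10} = 1/512.
Summing: E[X] = C(15, 5) · 2^{1 − 10} = 3003 · 1/512 = 3003/512.
Numerically: E[X] ≈ 5.86523.

E[X] = C(15,5)·2^(1−C(5,2)) = 3003/512 ≈ 5.86523.
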